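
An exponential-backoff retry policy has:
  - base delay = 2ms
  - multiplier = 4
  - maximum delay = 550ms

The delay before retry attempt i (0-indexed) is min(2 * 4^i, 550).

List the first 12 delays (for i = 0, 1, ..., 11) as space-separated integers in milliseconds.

Answer: 2 8 32 128 512 550 550 550 550 550 550 550

Derivation:
Computing each delay:
  i=0: min(2*4^0, 550) = 2
  i=1: min(2*4^1, 550) = 8
  i=2: min(2*4^2, 550) = 32
  i=3: min(2*4^3, 550) = 128
  i=4: min(2*4^4, 550) = 512
  i=5: min(2*4^5, 550) = 550
  i=6: min(2*4^6, 550) = 550
  i=7: min(2*4^7, 550) = 550
  i=8: min(2*4^8, 550) = 550
  i=9: min(2*4^9, 550) = 550
  i=10: min(2*4^10, 550) = 550
  i=11: min(2*4^11, 550) = 550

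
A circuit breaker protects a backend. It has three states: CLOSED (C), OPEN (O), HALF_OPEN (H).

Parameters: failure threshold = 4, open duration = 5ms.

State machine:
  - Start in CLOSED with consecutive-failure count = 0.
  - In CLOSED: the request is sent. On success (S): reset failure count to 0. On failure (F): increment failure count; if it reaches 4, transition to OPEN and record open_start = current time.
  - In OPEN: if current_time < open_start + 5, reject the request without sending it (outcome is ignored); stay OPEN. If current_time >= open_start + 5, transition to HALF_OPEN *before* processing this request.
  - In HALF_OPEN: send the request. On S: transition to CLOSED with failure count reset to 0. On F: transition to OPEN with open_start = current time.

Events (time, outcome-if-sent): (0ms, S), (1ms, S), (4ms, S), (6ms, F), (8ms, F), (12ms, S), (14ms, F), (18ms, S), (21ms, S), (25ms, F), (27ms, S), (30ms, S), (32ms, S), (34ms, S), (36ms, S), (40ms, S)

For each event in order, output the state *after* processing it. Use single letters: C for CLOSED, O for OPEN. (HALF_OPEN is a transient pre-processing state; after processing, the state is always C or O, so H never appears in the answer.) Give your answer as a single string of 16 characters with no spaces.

Answer: CCCCCCCCCCCCCCCC

Derivation:
State after each event:
  event#1 t=0ms outcome=S: state=CLOSED
  event#2 t=1ms outcome=S: state=CLOSED
  event#3 t=4ms outcome=S: state=CLOSED
  event#4 t=6ms outcome=F: state=CLOSED
  event#5 t=8ms outcome=F: state=CLOSED
  event#6 t=12ms outcome=S: state=CLOSED
  event#7 t=14ms outcome=F: state=CLOSED
  event#8 t=18ms outcome=S: state=CLOSED
  event#9 t=21ms outcome=S: state=CLOSED
  event#10 t=25ms outcome=F: state=CLOSED
  event#11 t=27ms outcome=S: state=CLOSED
  event#12 t=30ms outcome=S: state=CLOSED
  event#13 t=32ms outcome=S: state=CLOSED
  event#14 t=34ms outcome=S: state=CLOSED
  event#15 t=36ms outcome=S: state=CLOSED
  event#16 t=40ms outcome=S: state=CLOSED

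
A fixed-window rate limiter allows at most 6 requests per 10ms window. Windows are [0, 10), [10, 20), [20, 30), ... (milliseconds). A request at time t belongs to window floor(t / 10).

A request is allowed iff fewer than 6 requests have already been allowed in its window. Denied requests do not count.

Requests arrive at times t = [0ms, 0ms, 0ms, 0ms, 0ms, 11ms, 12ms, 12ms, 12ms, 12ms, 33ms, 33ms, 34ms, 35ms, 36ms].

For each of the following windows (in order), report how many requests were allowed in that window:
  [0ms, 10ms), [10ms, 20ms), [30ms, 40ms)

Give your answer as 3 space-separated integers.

Processing requests:
  req#1 t=0ms (window 0): ALLOW
  req#2 t=0ms (window 0): ALLOW
  req#3 t=0ms (window 0): ALLOW
  req#4 t=0ms (window 0): ALLOW
  req#5 t=0ms (window 0): ALLOW
  req#6 t=11ms (window 1): ALLOW
  req#7 t=12ms (window 1): ALLOW
  req#8 t=12ms (window 1): ALLOW
  req#9 t=12ms (window 1): ALLOW
  req#10 t=12ms (window 1): ALLOW
  req#11 t=33ms (window 3): ALLOW
  req#12 t=33ms (window 3): ALLOW
  req#13 t=34ms (window 3): ALLOW
  req#14 t=35ms (window 3): ALLOW
  req#15 t=36ms (window 3): ALLOW

Allowed counts by window: 5 5 5

Answer: 5 5 5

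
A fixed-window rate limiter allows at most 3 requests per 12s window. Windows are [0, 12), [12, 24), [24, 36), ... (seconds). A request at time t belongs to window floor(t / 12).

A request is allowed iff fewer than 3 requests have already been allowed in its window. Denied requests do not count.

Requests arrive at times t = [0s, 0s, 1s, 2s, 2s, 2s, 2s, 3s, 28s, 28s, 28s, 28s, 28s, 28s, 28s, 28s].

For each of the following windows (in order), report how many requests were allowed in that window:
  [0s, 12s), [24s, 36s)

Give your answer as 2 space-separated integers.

Answer: 3 3

Derivation:
Processing requests:
  req#1 t=0s (window 0): ALLOW
  req#2 t=0s (window 0): ALLOW
  req#3 t=1s (window 0): ALLOW
  req#4 t=2s (window 0): DENY
  req#5 t=2s (window 0): DENY
  req#6 t=2s (window 0): DENY
  req#7 t=2s (window 0): DENY
  req#8 t=3s (window 0): DENY
  req#9 t=28s (window 2): ALLOW
  req#10 t=28s (window 2): ALLOW
  req#11 t=28s (window 2): ALLOW
  req#12 t=28s (window 2): DENY
  req#13 t=28s (window 2): DENY
  req#14 t=28s (window 2): DENY
  req#15 t=28s (window 2): DENY
  req#16 t=28s (window 2): DENY

Allowed counts by window: 3 3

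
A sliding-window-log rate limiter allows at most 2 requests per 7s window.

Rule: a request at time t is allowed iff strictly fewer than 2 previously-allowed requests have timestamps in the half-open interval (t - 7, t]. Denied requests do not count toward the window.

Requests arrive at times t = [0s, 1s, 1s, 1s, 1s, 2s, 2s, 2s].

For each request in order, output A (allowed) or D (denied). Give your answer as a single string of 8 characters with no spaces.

Tracking allowed requests in the window:
  req#1 t=0s: ALLOW
  req#2 t=1s: ALLOW
  req#3 t=1s: DENY
  req#4 t=1s: DENY
  req#5 t=1s: DENY
  req#6 t=2s: DENY
  req#7 t=2s: DENY
  req#8 t=2s: DENY

Answer: AADDDDDD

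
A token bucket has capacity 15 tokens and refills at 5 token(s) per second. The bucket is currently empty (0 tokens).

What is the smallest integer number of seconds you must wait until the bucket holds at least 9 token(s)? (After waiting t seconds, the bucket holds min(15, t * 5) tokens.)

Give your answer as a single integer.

Need t * 5 >= 9, so t >= 9/5.
Smallest integer t = ceil(9/5) = 2.

Answer: 2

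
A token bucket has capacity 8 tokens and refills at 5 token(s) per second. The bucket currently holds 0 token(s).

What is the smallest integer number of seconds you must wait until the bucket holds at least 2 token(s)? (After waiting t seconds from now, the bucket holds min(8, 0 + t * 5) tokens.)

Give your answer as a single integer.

Need 0 + t * 5 >= 2, so t >= 2/5.
Smallest integer t = ceil(2/5) = 1.

Answer: 1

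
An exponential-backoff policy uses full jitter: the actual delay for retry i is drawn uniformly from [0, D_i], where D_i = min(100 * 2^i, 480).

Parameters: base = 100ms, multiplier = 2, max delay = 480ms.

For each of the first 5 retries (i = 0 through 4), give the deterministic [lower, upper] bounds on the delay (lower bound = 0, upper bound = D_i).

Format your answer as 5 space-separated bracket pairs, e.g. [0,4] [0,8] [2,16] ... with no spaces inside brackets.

Answer: [0,100] [0,200] [0,400] [0,480] [0,480]

Derivation:
Computing bounds per retry:
  i=0: D_i=min(100*2^0,480)=100, bounds=[0,100]
  i=1: D_i=min(100*2^1,480)=200, bounds=[0,200]
  i=2: D_i=min(100*2^2,480)=400, bounds=[0,400]
  i=3: D_i=min(100*2^3,480)=480, bounds=[0,480]
  i=4: D_i=min(100*2^4,480)=480, bounds=[0,480]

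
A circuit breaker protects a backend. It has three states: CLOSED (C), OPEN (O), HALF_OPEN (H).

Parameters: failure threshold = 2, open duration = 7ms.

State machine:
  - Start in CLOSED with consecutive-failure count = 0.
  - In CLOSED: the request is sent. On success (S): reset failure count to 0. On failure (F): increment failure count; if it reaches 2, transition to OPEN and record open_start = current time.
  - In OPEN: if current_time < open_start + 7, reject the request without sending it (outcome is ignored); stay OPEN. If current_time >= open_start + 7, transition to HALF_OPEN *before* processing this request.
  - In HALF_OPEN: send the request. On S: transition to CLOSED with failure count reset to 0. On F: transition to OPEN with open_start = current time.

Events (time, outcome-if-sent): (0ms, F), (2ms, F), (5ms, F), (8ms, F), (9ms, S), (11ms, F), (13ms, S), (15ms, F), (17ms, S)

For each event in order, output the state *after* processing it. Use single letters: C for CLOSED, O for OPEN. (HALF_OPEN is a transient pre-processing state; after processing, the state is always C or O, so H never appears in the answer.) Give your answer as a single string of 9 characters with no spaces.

Answer: COOOCCCCC

Derivation:
State after each event:
  event#1 t=0ms outcome=F: state=CLOSED
  event#2 t=2ms outcome=F: state=OPEN
  event#3 t=5ms outcome=F: state=OPEN
  event#4 t=8ms outcome=F: state=OPEN
  event#5 t=9ms outcome=S: state=CLOSED
  event#6 t=11ms outcome=F: state=CLOSED
  event#7 t=13ms outcome=S: state=CLOSED
  event#8 t=15ms outcome=F: state=CLOSED
  event#9 t=17ms outcome=S: state=CLOSED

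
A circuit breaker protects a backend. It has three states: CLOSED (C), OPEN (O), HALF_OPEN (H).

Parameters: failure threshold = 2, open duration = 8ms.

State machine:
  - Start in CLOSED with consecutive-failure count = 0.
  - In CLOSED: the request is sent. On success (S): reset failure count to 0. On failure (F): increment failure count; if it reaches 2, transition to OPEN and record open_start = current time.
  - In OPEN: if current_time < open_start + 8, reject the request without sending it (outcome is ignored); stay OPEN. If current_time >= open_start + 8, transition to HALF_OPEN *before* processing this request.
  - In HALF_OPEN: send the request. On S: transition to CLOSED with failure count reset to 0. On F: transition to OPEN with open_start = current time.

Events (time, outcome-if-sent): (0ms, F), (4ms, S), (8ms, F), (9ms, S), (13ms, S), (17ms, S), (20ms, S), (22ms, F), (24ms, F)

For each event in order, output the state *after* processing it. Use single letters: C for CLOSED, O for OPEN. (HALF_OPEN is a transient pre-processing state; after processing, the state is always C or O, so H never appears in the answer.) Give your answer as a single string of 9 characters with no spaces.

Answer: CCCCCCCCO

Derivation:
State after each event:
  event#1 t=0ms outcome=F: state=CLOSED
  event#2 t=4ms outcome=S: state=CLOSED
  event#3 t=8ms outcome=F: state=CLOSED
  event#4 t=9ms outcome=S: state=CLOSED
  event#5 t=13ms outcome=S: state=CLOSED
  event#6 t=17ms outcome=S: state=CLOSED
  event#7 t=20ms outcome=S: state=CLOSED
  event#8 t=22ms outcome=F: state=CLOSED
  event#9 t=24ms outcome=F: state=OPEN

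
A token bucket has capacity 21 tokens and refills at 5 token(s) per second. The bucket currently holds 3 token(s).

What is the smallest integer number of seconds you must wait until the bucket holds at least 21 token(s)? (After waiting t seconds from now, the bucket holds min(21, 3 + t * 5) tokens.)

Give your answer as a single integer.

Need 3 + t * 5 >= 21, so t >= 18/5.
Smallest integer t = ceil(18/5) = 4.

Answer: 4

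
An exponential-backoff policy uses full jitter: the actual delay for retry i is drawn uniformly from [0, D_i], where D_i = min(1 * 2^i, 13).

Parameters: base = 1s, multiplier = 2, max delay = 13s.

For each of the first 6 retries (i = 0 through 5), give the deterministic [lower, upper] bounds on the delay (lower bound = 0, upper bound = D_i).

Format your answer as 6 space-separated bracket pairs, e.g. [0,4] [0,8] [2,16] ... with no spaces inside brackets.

Answer: [0,1] [0,2] [0,4] [0,8] [0,13] [0,13]

Derivation:
Computing bounds per retry:
  i=0: D_i=min(1*2^0,13)=1, bounds=[0,1]
  i=1: D_i=min(1*2^1,13)=2, bounds=[0,2]
  i=2: D_i=min(1*2^2,13)=4, bounds=[0,4]
  i=3: D_i=min(1*2^3,13)=8, bounds=[0,8]
  i=4: D_i=min(1*2^4,13)=13, bounds=[0,13]
  i=5: D_i=min(1*2^5,13)=13, bounds=[0,13]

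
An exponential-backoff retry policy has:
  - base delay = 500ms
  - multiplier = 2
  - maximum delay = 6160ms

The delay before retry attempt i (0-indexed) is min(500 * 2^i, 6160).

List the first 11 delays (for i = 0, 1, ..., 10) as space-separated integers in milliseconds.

Answer: 500 1000 2000 4000 6160 6160 6160 6160 6160 6160 6160

Derivation:
Computing each delay:
  i=0: min(500*2^0, 6160) = 500
  i=1: min(500*2^1, 6160) = 1000
  i=2: min(500*2^2, 6160) = 2000
  i=3: min(500*2^3, 6160) = 4000
  i=4: min(500*2^4, 6160) = 6160
  i=5: min(500*2^5, 6160) = 6160
  i=6: min(500*2^6, 6160) = 6160
  i=7: min(500*2^7, 6160) = 6160
  i=8: min(500*2^8, 6160) = 6160
  i=9: min(500*2^9, 6160) = 6160
  i=10: min(500*2^10, 6160) = 6160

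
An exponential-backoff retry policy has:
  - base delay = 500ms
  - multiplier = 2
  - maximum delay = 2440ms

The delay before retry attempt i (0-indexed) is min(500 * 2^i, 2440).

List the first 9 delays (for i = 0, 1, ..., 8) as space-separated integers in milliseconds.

Computing each delay:
  i=0: min(500*2^0, 2440) = 500
  i=1: min(500*2^1, 2440) = 1000
  i=2: min(500*2^2, 2440) = 2000
  i=3: min(500*2^3, 2440) = 2440
  i=4: min(500*2^4, 2440) = 2440
  i=5: min(500*2^5, 2440) = 2440
  i=6: min(500*2^6, 2440) = 2440
  i=7: min(500*2^7, 2440) = 2440
  i=8: min(500*2^8, 2440) = 2440

Answer: 500 1000 2000 2440 2440 2440 2440 2440 2440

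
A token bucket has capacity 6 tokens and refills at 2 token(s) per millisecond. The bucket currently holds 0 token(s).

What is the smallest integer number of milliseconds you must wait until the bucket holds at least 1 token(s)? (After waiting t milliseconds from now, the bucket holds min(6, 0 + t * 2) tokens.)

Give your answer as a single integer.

Need 0 + t * 2 >= 1, so t >= 1/2.
Smallest integer t = ceil(1/2) = 1.

Answer: 1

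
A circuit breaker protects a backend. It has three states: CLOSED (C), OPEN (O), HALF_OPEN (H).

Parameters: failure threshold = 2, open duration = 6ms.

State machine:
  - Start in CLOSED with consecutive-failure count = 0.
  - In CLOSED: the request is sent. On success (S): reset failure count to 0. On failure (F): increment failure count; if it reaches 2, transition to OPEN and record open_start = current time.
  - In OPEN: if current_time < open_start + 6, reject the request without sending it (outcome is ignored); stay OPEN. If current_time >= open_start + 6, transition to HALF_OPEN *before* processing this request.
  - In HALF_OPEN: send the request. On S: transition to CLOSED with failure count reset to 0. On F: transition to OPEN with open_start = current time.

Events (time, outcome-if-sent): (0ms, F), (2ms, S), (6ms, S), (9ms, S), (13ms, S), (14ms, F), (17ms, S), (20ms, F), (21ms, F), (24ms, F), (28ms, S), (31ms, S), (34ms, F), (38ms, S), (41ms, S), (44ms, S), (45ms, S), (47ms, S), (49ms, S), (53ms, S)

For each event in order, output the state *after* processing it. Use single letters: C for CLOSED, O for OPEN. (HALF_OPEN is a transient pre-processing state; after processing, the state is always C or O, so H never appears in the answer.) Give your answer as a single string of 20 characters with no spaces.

State after each event:
  event#1 t=0ms outcome=F: state=CLOSED
  event#2 t=2ms outcome=S: state=CLOSED
  event#3 t=6ms outcome=S: state=CLOSED
  event#4 t=9ms outcome=S: state=CLOSED
  event#5 t=13ms outcome=S: state=CLOSED
  event#6 t=14ms outcome=F: state=CLOSED
  event#7 t=17ms outcome=S: state=CLOSED
  event#8 t=20ms outcome=F: state=CLOSED
  event#9 t=21ms outcome=F: state=OPEN
  event#10 t=24ms outcome=F: state=OPEN
  event#11 t=28ms outcome=S: state=CLOSED
  event#12 t=31ms outcome=S: state=CLOSED
  event#13 t=34ms outcome=F: state=CLOSED
  event#14 t=38ms outcome=S: state=CLOSED
  event#15 t=41ms outcome=S: state=CLOSED
  event#16 t=44ms outcome=S: state=CLOSED
  event#17 t=45ms outcome=S: state=CLOSED
  event#18 t=47ms outcome=S: state=CLOSED
  event#19 t=49ms outcome=S: state=CLOSED
  event#20 t=53ms outcome=S: state=CLOSED

Answer: CCCCCCCCOOCCCCCCCCCC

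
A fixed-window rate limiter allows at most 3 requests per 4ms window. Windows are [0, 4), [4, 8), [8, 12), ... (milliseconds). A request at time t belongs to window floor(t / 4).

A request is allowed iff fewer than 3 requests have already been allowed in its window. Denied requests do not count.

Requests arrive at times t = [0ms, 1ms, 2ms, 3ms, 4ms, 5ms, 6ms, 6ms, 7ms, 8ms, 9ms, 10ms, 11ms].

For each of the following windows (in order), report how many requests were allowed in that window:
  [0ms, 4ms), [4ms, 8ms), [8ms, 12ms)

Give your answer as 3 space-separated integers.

Processing requests:
  req#1 t=0ms (window 0): ALLOW
  req#2 t=1ms (window 0): ALLOW
  req#3 t=2ms (window 0): ALLOW
  req#4 t=3ms (window 0): DENY
  req#5 t=4ms (window 1): ALLOW
  req#6 t=5ms (window 1): ALLOW
  req#7 t=6ms (window 1): ALLOW
  req#8 t=6ms (window 1): DENY
  req#9 t=7ms (window 1): DENY
  req#10 t=8ms (window 2): ALLOW
  req#11 t=9ms (window 2): ALLOW
  req#12 t=10ms (window 2): ALLOW
  req#13 t=11ms (window 2): DENY

Allowed counts by window: 3 3 3

Answer: 3 3 3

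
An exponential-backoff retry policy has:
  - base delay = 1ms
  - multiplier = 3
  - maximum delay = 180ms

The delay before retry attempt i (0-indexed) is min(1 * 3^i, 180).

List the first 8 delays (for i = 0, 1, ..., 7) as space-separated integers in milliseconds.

Answer: 1 3 9 27 81 180 180 180

Derivation:
Computing each delay:
  i=0: min(1*3^0, 180) = 1
  i=1: min(1*3^1, 180) = 3
  i=2: min(1*3^2, 180) = 9
  i=3: min(1*3^3, 180) = 27
  i=4: min(1*3^4, 180) = 81
  i=5: min(1*3^5, 180) = 180
  i=6: min(1*3^6, 180) = 180
  i=7: min(1*3^7, 180) = 180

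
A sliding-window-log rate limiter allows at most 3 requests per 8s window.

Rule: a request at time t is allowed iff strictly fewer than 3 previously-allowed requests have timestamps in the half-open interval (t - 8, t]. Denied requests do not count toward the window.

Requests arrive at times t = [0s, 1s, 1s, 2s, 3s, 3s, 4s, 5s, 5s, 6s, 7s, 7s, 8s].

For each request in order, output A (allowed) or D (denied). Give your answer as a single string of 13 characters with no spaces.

Answer: AAADDDDDDDDDA

Derivation:
Tracking allowed requests in the window:
  req#1 t=0s: ALLOW
  req#2 t=1s: ALLOW
  req#3 t=1s: ALLOW
  req#4 t=2s: DENY
  req#5 t=3s: DENY
  req#6 t=3s: DENY
  req#7 t=4s: DENY
  req#8 t=5s: DENY
  req#9 t=5s: DENY
  req#10 t=6s: DENY
  req#11 t=7s: DENY
  req#12 t=7s: DENY
  req#13 t=8s: ALLOW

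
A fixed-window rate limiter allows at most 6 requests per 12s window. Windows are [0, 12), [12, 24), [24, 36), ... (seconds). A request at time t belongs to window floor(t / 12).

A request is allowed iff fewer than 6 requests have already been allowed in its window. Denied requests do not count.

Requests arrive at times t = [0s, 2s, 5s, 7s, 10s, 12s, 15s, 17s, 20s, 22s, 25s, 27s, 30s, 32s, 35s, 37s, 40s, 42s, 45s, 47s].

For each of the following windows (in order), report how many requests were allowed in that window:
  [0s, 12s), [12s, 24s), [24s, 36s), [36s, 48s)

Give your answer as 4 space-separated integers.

Answer: 5 5 5 5

Derivation:
Processing requests:
  req#1 t=0s (window 0): ALLOW
  req#2 t=2s (window 0): ALLOW
  req#3 t=5s (window 0): ALLOW
  req#4 t=7s (window 0): ALLOW
  req#5 t=10s (window 0): ALLOW
  req#6 t=12s (window 1): ALLOW
  req#7 t=15s (window 1): ALLOW
  req#8 t=17s (window 1): ALLOW
  req#9 t=20s (window 1): ALLOW
  req#10 t=22s (window 1): ALLOW
  req#11 t=25s (window 2): ALLOW
  req#12 t=27s (window 2): ALLOW
  req#13 t=30s (window 2): ALLOW
  req#14 t=32s (window 2): ALLOW
  req#15 t=35s (window 2): ALLOW
  req#16 t=37s (window 3): ALLOW
  req#17 t=40s (window 3): ALLOW
  req#18 t=42s (window 3): ALLOW
  req#19 t=45s (window 3): ALLOW
  req#20 t=47s (window 3): ALLOW

Allowed counts by window: 5 5 5 5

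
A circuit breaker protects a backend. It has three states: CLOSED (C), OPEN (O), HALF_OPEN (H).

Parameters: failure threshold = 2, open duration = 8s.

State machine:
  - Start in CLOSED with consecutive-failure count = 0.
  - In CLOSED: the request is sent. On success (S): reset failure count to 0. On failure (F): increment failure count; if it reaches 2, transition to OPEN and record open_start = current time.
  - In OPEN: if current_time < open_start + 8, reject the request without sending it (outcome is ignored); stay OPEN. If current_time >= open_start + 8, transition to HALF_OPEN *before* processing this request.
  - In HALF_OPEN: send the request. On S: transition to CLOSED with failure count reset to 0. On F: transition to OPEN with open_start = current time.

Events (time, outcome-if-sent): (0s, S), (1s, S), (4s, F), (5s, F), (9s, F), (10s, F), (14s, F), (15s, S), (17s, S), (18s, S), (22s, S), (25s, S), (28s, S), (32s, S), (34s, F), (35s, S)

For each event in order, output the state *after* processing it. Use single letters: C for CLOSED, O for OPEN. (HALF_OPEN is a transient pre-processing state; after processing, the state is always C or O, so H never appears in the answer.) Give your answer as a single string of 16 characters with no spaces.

Answer: CCCOOOOOOOCCCCCC

Derivation:
State after each event:
  event#1 t=0s outcome=S: state=CLOSED
  event#2 t=1s outcome=S: state=CLOSED
  event#3 t=4s outcome=F: state=CLOSED
  event#4 t=5s outcome=F: state=OPEN
  event#5 t=9s outcome=F: state=OPEN
  event#6 t=10s outcome=F: state=OPEN
  event#7 t=14s outcome=F: state=OPEN
  event#8 t=15s outcome=S: state=OPEN
  event#9 t=17s outcome=S: state=OPEN
  event#10 t=18s outcome=S: state=OPEN
  event#11 t=22s outcome=S: state=CLOSED
  event#12 t=25s outcome=S: state=CLOSED
  event#13 t=28s outcome=S: state=CLOSED
  event#14 t=32s outcome=S: state=CLOSED
  event#15 t=34s outcome=F: state=CLOSED
  event#16 t=35s outcome=S: state=CLOSED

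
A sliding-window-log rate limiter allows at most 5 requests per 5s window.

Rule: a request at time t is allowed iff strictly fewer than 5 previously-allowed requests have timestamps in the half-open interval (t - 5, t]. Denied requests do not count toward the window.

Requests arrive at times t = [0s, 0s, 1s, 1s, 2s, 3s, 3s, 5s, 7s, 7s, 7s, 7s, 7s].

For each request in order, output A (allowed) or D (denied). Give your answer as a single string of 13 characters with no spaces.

Answer: AAAAADDAAAAAD

Derivation:
Tracking allowed requests in the window:
  req#1 t=0s: ALLOW
  req#2 t=0s: ALLOW
  req#3 t=1s: ALLOW
  req#4 t=1s: ALLOW
  req#5 t=2s: ALLOW
  req#6 t=3s: DENY
  req#7 t=3s: DENY
  req#8 t=5s: ALLOW
  req#9 t=7s: ALLOW
  req#10 t=7s: ALLOW
  req#11 t=7s: ALLOW
  req#12 t=7s: ALLOW
  req#13 t=7s: DENY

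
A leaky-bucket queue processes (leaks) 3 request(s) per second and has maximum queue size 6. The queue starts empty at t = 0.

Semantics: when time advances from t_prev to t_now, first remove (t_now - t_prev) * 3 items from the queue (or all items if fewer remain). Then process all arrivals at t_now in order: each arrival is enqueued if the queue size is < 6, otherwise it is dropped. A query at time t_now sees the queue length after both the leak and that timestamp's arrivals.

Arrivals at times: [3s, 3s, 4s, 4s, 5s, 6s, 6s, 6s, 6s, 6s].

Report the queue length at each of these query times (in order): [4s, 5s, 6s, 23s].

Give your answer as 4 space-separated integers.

Queue lengths at query times:
  query t=4s: backlog = 2
  query t=5s: backlog = 1
  query t=6s: backlog = 5
  query t=23s: backlog = 0

Answer: 2 1 5 0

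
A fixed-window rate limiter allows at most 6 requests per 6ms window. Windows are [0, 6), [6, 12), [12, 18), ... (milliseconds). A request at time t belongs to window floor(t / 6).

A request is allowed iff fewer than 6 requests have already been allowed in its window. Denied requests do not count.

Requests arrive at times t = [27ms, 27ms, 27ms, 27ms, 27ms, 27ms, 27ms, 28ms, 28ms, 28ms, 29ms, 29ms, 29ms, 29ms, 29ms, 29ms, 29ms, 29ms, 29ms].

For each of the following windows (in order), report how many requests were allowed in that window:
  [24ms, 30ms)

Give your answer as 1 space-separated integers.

Processing requests:
  req#1 t=27ms (window 4): ALLOW
  req#2 t=27ms (window 4): ALLOW
  req#3 t=27ms (window 4): ALLOW
  req#4 t=27ms (window 4): ALLOW
  req#5 t=27ms (window 4): ALLOW
  req#6 t=27ms (window 4): ALLOW
  req#7 t=27ms (window 4): DENY
  req#8 t=28ms (window 4): DENY
  req#9 t=28ms (window 4): DENY
  req#10 t=28ms (window 4): DENY
  req#11 t=29ms (window 4): DENY
  req#12 t=29ms (window 4): DENY
  req#13 t=29ms (window 4): DENY
  req#14 t=29ms (window 4): DENY
  req#15 t=29ms (window 4): DENY
  req#16 t=29ms (window 4): DENY
  req#17 t=29ms (window 4): DENY
  req#18 t=29ms (window 4): DENY
  req#19 t=29ms (window 4): DENY

Allowed counts by window: 6

Answer: 6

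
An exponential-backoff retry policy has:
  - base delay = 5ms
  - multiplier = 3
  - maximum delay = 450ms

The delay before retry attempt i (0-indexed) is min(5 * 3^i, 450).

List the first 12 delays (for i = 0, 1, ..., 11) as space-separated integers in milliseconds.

Answer: 5 15 45 135 405 450 450 450 450 450 450 450

Derivation:
Computing each delay:
  i=0: min(5*3^0, 450) = 5
  i=1: min(5*3^1, 450) = 15
  i=2: min(5*3^2, 450) = 45
  i=3: min(5*3^3, 450) = 135
  i=4: min(5*3^4, 450) = 405
  i=5: min(5*3^5, 450) = 450
  i=6: min(5*3^6, 450) = 450
  i=7: min(5*3^7, 450) = 450
  i=8: min(5*3^8, 450) = 450
  i=9: min(5*3^9, 450) = 450
  i=10: min(5*3^10, 450) = 450
  i=11: min(5*3^11, 450) = 450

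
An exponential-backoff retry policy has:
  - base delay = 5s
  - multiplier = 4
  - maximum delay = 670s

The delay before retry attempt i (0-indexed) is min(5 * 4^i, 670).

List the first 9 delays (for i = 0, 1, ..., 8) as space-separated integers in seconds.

Computing each delay:
  i=0: min(5*4^0, 670) = 5
  i=1: min(5*4^1, 670) = 20
  i=2: min(5*4^2, 670) = 80
  i=3: min(5*4^3, 670) = 320
  i=4: min(5*4^4, 670) = 670
  i=5: min(5*4^5, 670) = 670
  i=6: min(5*4^6, 670) = 670
  i=7: min(5*4^7, 670) = 670
  i=8: min(5*4^8, 670) = 670

Answer: 5 20 80 320 670 670 670 670 670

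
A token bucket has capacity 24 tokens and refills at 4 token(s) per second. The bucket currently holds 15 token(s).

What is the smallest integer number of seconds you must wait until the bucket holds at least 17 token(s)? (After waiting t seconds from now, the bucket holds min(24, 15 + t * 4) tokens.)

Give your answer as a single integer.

Need 15 + t * 4 >= 17, so t >= 2/4.
Smallest integer t = ceil(2/4) = 1.

Answer: 1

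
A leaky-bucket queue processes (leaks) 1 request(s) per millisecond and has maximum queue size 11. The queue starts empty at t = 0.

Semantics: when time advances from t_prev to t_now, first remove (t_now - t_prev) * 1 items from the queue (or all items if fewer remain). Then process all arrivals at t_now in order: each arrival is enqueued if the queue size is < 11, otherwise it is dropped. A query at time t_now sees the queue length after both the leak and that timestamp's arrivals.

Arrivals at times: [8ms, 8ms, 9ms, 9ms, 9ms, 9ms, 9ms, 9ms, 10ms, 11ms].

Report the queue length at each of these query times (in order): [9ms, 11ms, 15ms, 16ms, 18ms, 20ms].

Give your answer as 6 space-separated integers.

Queue lengths at query times:
  query t=9ms: backlog = 7
  query t=11ms: backlog = 7
  query t=15ms: backlog = 3
  query t=16ms: backlog = 2
  query t=18ms: backlog = 0
  query t=20ms: backlog = 0

Answer: 7 7 3 2 0 0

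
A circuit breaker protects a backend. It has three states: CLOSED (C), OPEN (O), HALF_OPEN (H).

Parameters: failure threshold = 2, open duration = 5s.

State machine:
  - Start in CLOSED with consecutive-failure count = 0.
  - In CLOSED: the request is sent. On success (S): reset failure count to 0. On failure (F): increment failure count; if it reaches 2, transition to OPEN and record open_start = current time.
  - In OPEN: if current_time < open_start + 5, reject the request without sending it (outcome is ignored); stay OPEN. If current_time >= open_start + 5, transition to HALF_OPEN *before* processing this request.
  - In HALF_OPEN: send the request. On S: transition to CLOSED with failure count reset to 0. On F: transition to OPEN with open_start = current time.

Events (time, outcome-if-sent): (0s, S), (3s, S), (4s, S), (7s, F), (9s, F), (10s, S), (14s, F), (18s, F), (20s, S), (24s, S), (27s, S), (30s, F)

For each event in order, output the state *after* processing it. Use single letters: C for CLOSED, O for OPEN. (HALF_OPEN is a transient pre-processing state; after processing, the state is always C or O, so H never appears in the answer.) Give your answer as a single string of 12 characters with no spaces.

State after each event:
  event#1 t=0s outcome=S: state=CLOSED
  event#2 t=3s outcome=S: state=CLOSED
  event#3 t=4s outcome=S: state=CLOSED
  event#4 t=7s outcome=F: state=CLOSED
  event#5 t=9s outcome=F: state=OPEN
  event#6 t=10s outcome=S: state=OPEN
  event#7 t=14s outcome=F: state=OPEN
  event#8 t=18s outcome=F: state=OPEN
  event#9 t=20s outcome=S: state=CLOSED
  event#10 t=24s outcome=S: state=CLOSED
  event#11 t=27s outcome=S: state=CLOSED
  event#12 t=30s outcome=F: state=CLOSED

Answer: CCCCOOOOCCCC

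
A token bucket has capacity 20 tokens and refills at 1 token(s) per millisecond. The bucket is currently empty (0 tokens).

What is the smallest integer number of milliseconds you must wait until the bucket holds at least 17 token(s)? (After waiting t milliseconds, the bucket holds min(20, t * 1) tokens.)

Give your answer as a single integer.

Need t * 1 >= 17, so t >= 17/1.
Smallest integer t = ceil(17/1) = 17.

Answer: 17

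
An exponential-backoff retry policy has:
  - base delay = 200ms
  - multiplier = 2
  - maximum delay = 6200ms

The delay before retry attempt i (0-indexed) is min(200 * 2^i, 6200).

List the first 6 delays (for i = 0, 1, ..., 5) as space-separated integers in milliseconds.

Answer: 200 400 800 1600 3200 6200

Derivation:
Computing each delay:
  i=0: min(200*2^0, 6200) = 200
  i=1: min(200*2^1, 6200) = 400
  i=2: min(200*2^2, 6200) = 800
  i=3: min(200*2^3, 6200) = 1600
  i=4: min(200*2^4, 6200) = 3200
  i=5: min(200*2^5, 6200) = 6200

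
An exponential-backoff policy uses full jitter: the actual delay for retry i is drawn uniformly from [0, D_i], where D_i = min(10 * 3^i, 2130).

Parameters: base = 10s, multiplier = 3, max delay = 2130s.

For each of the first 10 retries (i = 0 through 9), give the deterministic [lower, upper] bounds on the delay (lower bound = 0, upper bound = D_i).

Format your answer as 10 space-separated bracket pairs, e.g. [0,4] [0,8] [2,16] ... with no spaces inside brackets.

Answer: [0,10] [0,30] [0,90] [0,270] [0,810] [0,2130] [0,2130] [0,2130] [0,2130] [0,2130]

Derivation:
Computing bounds per retry:
  i=0: D_i=min(10*3^0,2130)=10, bounds=[0,10]
  i=1: D_i=min(10*3^1,2130)=30, bounds=[0,30]
  i=2: D_i=min(10*3^2,2130)=90, bounds=[0,90]
  i=3: D_i=min(10*3^3,2130)=270, bounds=[0,270]
  i=4: D_i=min(10*3^4,2130)=810, bounds=[0,810]
  i=5: D_i=min(10*3^5,2130)=2130, bounds=[0,2130]
  i=6: D_i=min(10*3^6,2130)=2130, bounds=[0,2130]
  i=7: D_i=min(10*3^7,2130)=2130, bounds=[0,2130]
  i=8: D_i=min(10*3^8,2130)=2130, bounds=[0,2130]
  i=9: D_i=min(10*3^9,2130)=2130, bounds=[0,2130]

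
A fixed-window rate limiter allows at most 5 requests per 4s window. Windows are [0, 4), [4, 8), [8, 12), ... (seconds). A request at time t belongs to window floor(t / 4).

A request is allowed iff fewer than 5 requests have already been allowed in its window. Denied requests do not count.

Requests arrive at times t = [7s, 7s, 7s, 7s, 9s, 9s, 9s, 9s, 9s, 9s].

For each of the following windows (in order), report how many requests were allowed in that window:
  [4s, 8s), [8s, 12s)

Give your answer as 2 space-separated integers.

Answer: 4 5

Derivation:
Processing requests:
  req#1 t=7s (window 1): ALLOW
  req#2 t=7s (window 1): ALLOW
  req#3 t=7s (window 1): ALLOW
  req#4 t=7s (window 1): ALLOW
  req#5 t=9s (window 2): ALLOW
  req#6 t=9s (window 2): ALLOW
  req#7 t=9s (window 2): ALLOW
  req#8 t=9s (window 2): ALLOW
  req#9 t=9s (window 2): ALLOW
  req#10 t=9s (window 2): DENY

Allowed counts by window: 4 5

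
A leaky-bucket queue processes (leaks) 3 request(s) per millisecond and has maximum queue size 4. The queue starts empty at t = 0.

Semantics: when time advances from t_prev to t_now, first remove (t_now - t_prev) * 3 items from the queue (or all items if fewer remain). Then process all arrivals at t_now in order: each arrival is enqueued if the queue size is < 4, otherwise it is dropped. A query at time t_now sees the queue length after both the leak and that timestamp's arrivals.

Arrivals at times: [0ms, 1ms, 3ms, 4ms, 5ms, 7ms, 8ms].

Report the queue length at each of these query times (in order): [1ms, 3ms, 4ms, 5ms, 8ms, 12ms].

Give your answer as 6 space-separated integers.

Answer: 1 1 1 1 1 0

Derivation:
Queue lengths at query times:
  query t=1ms: backlog = 1
  query t=3ms: backlog = 1
  query t=4ms: backlog = 1
  query t=5ms: backlog = 1
  query t=8ms: backlog = 1
  query t=12ms: backlog = 0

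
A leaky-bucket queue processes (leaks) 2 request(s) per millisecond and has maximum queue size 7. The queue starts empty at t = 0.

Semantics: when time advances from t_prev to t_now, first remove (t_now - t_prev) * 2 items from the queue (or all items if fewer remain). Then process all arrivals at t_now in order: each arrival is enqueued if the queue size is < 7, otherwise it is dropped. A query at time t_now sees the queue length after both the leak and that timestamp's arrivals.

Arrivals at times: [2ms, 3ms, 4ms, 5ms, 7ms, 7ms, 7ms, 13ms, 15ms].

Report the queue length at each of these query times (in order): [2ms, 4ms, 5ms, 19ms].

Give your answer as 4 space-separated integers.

Queue lengths at query times:
  query t=2ms: backlog = 1
  query t=4ms: backlog = 1
  query t=5ms: backlog = 1
  query t=19ms: backlog = 0

Answer: 1 1 1 0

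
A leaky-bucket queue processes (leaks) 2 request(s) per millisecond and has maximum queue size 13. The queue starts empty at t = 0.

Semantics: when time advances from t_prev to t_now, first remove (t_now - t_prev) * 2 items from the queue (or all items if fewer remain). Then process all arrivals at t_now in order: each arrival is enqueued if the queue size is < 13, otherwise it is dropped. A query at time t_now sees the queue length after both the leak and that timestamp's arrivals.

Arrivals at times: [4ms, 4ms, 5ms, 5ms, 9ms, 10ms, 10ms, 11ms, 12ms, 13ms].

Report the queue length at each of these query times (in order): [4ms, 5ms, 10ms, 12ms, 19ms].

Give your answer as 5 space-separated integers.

Answer: 2 2 2 1 0

Derivation:
Queue lengths at query times:
  query t=4ms: backlog = 2
  query t=5ms: backlog = 2
  query t=10ms: backlog = 2
  query t=12ms: backlog = 1
  query t=19ms: backlog = 0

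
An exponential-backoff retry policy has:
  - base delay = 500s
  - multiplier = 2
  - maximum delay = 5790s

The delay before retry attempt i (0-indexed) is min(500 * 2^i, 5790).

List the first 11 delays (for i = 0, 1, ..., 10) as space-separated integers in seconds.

Computing each delay:
  i=0: min(500*2^0, 5790) = 500
  i=1: min(500*2^1, 5790) = 1000
  i=2: min(500*2^2, 5790) = 2000
  i=3: min(500*2^3, 5790) = 4000
  i=4: min(500*2^4, 5790) = 5790
  i=5: min(500*2^5, 5790) = 5790
  i=6: min(500*2^6, 5790) = 5790
  i=7: min(500*2^7, 5790) = 5790
  i=8: min(500*2^8, 5790) = 5790
  i=9: min(500*2^9, 5790) = 5790
  i=10: min(500*2^10, 5790) = 5790

Answer: 500 1000 2000 4000 5790 5790 5790 5790 5790 5790 5790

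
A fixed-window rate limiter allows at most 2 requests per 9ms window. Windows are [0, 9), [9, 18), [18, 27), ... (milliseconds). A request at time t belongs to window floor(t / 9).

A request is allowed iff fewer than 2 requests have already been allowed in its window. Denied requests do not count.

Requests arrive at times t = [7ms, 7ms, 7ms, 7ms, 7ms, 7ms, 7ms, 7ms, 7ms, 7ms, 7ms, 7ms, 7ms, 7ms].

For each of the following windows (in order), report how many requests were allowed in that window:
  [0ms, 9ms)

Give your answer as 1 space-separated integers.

Processing requests:
  req#1 t=7ms (window 0): ALLOW
  req#2 t=7ms (window 0): ALLOW
  req#3 t=7ms (window 0): DENY
  req#4 t=7ms (window 0): DENY
  req#5 t=7ms (window 0): DENY
  req#6 t=7ms (window 0): DENY
  req#7 t=7ms (window 0): DENY
  req#8 t=7ms (window 0): DENY
  req#9 t=7ms (window 0): DENY
  req#10 t=7ms (window 0): DENY
  req#11 t=7ms (window 0): DENY
  req#12 t=7ms (window 0): DENY
  req#13 t=7ms (window 0): DENY
  req#14 t=7ms (window 0): DENY

Allowed counts by window: 2

Answer: 2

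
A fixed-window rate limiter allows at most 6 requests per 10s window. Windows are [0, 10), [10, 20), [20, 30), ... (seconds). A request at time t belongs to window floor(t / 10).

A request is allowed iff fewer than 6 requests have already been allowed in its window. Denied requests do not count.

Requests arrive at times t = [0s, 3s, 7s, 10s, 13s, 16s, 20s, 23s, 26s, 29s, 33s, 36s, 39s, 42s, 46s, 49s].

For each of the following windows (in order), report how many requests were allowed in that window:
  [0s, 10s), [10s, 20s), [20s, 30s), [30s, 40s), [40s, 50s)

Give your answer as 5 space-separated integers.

Answer: 3 3 4 3 3

Derivation:
Processing requests:
  req#1 t=0s (window 0): ALLOW
  req#2 t=3s (window 0): ALLOW
  req#3 t=7s (window 0): ALLOW
  req#4 t=10s (window 1): ALLOW
  req#5 t=13s (window 1): ALLOW
  req#6 t=16s (window 1): ALLOW
  req#7 t=20s (window 2): ALLOW
  req#8 t=23s (window 2): ALLOW
  req#9 t=26s (window 2): ALLOW
  req#10 t=29s (window 2): ALLOW
  req#11 t=33s (window 3): ALLOW
  req#12 t=36s (window 3): ALLOW
  req#13 t=39s (window 3): ALLOW
  req#14 t=42s (window 4): ALLOW
  req#15 t=46s (window 4): ALLOW
  req#16 t=49s (window 4): ALLOW

Allowed counts by window: 3 3 4 3 3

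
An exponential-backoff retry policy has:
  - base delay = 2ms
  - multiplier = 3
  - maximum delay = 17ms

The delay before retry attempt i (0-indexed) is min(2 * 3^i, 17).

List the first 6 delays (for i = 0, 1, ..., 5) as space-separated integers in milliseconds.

Answer: 2 6 17 17 17 17

Derivation:
Computing each delay:
  i=0: min(2*3^0, 17) = 2
  i=1: min(2*3^1, 17) = 6
  i=2: min(2*3^2, 17) = 17
  i=3: min(2*3^3, 17) = 17
  i=4: min(2*3^4, 17) = 17
  i=5: min(2*3^5, 17) = 17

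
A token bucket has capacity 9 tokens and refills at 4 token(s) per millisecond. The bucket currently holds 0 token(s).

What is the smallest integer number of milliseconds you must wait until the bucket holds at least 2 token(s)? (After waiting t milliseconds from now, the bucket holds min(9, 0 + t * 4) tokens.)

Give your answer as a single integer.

Answer: 1

Derivation:
Need 0 + t * 4 >= 2, so t >= 2/4.
Smallest integer t = ceil(2/4) = 1.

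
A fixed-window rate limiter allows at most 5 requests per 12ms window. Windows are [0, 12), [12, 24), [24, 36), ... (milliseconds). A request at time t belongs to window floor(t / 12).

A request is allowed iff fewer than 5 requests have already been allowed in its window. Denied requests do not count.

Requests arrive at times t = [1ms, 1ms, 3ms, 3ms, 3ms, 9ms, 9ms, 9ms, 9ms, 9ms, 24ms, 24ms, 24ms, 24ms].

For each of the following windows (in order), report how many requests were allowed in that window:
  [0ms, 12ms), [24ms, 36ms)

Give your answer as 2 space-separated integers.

Processing requests:
  req#1 t=1ms (window 0): ALLOW
  req#2 t=1ms (window 0): ALLOW
  req#3 t=3ms (window 0): ALLOW
  req#4 t=3ms (window 0): ALLOW
  req#5 t=3ms (window 0): ALLOW
  req#6 t=9ms (window 0): DENY
  req#7 t=9ms (window 0): DENY
  req#8 t=9ms (window 0): DENY
  req#9 t=9ms (window 0): DENY
  req#10 t=9ms (window 0): DENY
  req#11 t=24ms (window 2): ALLOW
  req#12 t=24ms (window 2): ALLOW
  req#13 t=24ms (window 2): ALLOW
  req#14 t=24ms (window 2): ALLOW

Allowed counts by window: 5 4

Answer: 5 4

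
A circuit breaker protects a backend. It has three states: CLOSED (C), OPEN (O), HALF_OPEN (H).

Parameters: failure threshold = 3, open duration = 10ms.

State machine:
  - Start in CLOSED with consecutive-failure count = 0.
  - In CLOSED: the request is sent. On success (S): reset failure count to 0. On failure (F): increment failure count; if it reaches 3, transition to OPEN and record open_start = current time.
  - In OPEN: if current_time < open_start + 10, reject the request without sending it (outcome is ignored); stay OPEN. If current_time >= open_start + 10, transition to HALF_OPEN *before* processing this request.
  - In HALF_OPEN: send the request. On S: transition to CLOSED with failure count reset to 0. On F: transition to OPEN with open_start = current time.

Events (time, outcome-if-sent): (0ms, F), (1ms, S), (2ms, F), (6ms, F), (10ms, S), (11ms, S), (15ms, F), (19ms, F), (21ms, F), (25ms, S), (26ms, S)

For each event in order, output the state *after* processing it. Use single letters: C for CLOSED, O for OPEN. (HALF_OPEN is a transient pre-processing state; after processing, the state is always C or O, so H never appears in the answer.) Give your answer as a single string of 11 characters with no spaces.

State after each event:
  event#1 t=0ms outcome=F: state=CLOSED
  event#2 t=1ms outcome=S: state=CLOSED
  event#3 t=2ms outcome=F: state=CLOSED
  event#4 t=6ms outcome=F: state=CLOSED
  event#5 t=10ms outcome=S: state=CLOSED
  event#6 t=11ms outcome=S: state=CLOSED
  event#7 t=15ms outcome=F: state=CLOSED
  event#8 t=19ms outcome=F: state=CLOSED
  event#9 t=21ms outcome=F: state=OPEN
  event#10 t=25ms outcome=S: state=OPEN
  event#11 t=26ms outcome=S: state=OPEN

Answer: CCCCCCCCOOO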